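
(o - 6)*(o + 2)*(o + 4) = o^3 - 28*o - 48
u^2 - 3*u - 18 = (u - 6)*(u + 3)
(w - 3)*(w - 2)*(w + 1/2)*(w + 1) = w^4 - 7*w^3/2 - w^2 + 13*w/2 + 3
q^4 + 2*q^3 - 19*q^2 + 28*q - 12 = (q - 2)*(q - 1)^2*(q + 6)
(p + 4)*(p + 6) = p^2 + 10*p + 24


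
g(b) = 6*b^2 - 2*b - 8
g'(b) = 12*b - 2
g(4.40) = 99.36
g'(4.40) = 50.80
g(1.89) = 9.65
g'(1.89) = 20.68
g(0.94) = -4.58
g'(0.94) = 9.28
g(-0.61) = -4.55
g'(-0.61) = -9.32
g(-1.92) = 17.96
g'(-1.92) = -25.04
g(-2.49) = 34.18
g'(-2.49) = -31.88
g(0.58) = -7.14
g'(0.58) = 4.96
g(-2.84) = 46.07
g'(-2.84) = -36.08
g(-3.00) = 52.00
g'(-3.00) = -38.00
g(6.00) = 196.00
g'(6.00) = 70.00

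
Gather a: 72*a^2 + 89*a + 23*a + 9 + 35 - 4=72*a^2 + 112*a + 40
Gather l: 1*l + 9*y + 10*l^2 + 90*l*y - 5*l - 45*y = 10*l^2 + l*(90*y - 4) - 36*y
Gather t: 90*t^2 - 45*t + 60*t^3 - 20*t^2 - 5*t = 60*t^3 + 70*t^2 - 50*t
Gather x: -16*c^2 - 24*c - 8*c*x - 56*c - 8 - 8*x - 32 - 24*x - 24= -16*c^2 - 80*c + x*(-8*c - 32) - 64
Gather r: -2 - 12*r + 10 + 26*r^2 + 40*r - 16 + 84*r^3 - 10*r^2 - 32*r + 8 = 84*r^3 + 16*r^2 - 4*r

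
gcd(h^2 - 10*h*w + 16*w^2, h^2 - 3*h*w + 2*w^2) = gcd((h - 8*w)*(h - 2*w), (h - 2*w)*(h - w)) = -h + 2*w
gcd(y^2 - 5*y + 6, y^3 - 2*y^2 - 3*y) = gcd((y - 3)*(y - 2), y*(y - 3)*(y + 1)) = y - 3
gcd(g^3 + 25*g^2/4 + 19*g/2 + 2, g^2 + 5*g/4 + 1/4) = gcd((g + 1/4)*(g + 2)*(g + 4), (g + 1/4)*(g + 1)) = g + 1/4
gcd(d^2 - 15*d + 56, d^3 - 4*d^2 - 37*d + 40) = d - 8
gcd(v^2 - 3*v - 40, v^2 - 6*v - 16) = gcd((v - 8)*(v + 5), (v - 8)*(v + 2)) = v - 8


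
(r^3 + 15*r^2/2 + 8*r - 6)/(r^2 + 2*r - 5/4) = 2*(r^2 + 8*r + 12)/(2*r + 5)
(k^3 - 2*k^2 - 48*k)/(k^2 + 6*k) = k - 8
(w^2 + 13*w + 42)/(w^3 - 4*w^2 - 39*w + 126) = (w + 7)/(w^2 - 10*w + 21)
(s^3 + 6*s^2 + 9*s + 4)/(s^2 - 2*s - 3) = (s^2 + 5*s + 4)/(s - 3)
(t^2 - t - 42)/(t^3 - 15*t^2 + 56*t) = (t + 6)/(t*(t - 8))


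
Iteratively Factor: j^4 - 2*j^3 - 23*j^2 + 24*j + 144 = (j - 4)*(j^3 + 2*j^2 - 15*j - 36) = (j - 4)^2*(j^2 + 6*j + 9) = (j - 4)^2*(j + 3)*(j + 3)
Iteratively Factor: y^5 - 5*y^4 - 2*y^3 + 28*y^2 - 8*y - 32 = (y - 4)*(y^4 - y^3 - 6*y^2 + 4*y + 8) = (y - 4)*(y + 1)*(y^3 - 2*y^2 - 4*y + 8) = (y - 4)*(y + 1)*(y + 2)*(y^2 - 4*y + 4) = (y - 4)*(y - 2)*(y + 1)*(y + 2)*(y - 2)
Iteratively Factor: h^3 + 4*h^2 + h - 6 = (h - 1)*(h^2 + 5*h + 6) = (h - 1)*(h + 3)*(h + 2)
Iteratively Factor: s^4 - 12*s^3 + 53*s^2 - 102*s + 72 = (s - 4)*(s^3 - 8*s^2 + 21*s - 18) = (s - 4)*(s - 2)*(s^2 - 6*s + 9) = (s - 4)*(s - 3)*(s - 2)*(s - 3)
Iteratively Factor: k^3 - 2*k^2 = (k)*(k^2 - 2*k) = k*(k - 2)*(k)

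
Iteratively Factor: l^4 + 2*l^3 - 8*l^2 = (l - 2)*(l^3 + 4*l^2) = l*(l - 2)*(l^2 + 4*l) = l^2*(l - 2)*(l + 4)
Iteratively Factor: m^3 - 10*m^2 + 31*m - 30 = (m - 3)*(m^2 - 7*m + 10) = (m - 5)*(m - 3)*(m - 2)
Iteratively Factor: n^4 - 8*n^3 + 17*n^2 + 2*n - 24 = (n - 4)*(n^3 - 4*n^2 + n + 6) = (n - 4)*(n + 1)*(n^2 - 5*n + 6) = (n - 4)*(n - 3)*(n + 1)*(n - 2)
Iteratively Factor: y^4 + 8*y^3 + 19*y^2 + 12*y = (y)*(y^3 + 8*y^2 + 19*y + 12) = y*(y + 4)*(y^2 + 4*y + 3) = y*(y + 1)*(y + 4)*(y + 3)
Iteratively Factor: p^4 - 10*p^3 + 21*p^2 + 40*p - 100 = (p - 2)*(p^3 - 8*p^2 + 5*p + 50) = (p - 5)*(p - 2)*(p^2 - 3*p - 10) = (p - 5)*(p - 2)*(p + 2)*(p - 5)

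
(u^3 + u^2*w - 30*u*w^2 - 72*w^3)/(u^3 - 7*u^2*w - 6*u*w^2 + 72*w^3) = (u + 4*w)/(u - 4*w)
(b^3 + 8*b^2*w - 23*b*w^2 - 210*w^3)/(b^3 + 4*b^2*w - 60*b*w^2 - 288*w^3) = (-b^2 - 2*b*w + 35*w^2)/(-b^2 + 2*b*w + 48*w^2)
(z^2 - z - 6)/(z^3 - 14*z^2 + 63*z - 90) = (z + 2)/(z^2 - 11*z + 30)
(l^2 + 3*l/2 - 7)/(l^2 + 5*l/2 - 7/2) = (l - 2)/(l - 1)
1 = 1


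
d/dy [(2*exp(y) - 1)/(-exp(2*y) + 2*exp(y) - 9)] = 2*(exp(2*y) - exp(y) - 8)*exp(y)/(exp(4*y) - 4*exp(3*y) + 22*exp(2*y) - 36*exp(y) + 81)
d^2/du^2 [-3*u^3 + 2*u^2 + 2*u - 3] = 4 - 18*u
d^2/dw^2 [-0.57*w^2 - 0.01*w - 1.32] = -1.14000000000000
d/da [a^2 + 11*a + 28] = 2*a + 11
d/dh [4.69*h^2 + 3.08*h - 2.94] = 9.38*h + 3.08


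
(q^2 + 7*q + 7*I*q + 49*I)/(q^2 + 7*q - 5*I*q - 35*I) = (q + 7*I)/(q - 5*I)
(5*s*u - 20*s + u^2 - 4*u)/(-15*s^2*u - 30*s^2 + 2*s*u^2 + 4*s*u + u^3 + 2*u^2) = (4 - u)/(3*s*u + 6*s - u^2 - 2*u)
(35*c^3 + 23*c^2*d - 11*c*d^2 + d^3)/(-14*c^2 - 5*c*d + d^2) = (-5*c^2 - 4*c*d + d^2)/(2*c + d)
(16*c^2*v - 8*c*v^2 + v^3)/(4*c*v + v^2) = (16*c^2 - 8*c*v + v^2)/(4*c + v)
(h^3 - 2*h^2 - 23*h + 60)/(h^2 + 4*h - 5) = (h^2 - 7*h + 12)/(h - 1)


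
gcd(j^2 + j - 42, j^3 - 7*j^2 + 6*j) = j - 6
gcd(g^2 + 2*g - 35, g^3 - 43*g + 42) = g + 7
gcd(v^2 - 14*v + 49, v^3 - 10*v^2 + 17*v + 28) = v - 7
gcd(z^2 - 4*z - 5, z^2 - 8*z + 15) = z - 5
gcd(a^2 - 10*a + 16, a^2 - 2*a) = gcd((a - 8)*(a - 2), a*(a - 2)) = a - 2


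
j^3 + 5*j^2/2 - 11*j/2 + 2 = (j - 1)*(j - 1/2)*(j + 4)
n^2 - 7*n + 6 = (n - 6)*(n - 1)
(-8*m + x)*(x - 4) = -8*m*x + 32*m + x^2 - 4*x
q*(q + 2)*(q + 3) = q^3 + 5*q^2 + 6*q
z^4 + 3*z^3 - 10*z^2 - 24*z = z*(z - 3)*(z + 2)*(z + 4)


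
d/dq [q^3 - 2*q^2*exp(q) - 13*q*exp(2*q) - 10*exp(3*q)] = -2*q^2*exp(q) + 3*q^2 - 26*q*exp(2*q) - 4*q*exp(q) - 30*exp(3*q) - 13*exp(2*q)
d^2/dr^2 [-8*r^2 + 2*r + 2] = -16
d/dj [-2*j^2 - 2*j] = -4*j - 2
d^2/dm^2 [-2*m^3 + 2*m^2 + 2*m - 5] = 4 - 12*m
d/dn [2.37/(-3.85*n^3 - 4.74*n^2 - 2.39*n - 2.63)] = (27.3735*n^2 + 22.4676*n + 5.6643)/(3.85*n^3 + 4.74*n^2 + 2.39*n + 2.63)^2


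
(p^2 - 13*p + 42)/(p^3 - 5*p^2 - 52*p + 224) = (p^2 - 13*p + 42)/(p^3 - 5*p^2 - 52*p + 224)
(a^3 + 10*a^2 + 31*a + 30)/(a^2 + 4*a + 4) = (a^2 + 8*a + 15)/(a + 2)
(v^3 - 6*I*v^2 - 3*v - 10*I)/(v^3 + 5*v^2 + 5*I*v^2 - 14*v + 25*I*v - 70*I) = (v^3 - 6*I*v^2 - 3*v - 10*I)/(v^3 + 5*v^2*(1 + I) + v*(-14 + 25*I) - 70*I)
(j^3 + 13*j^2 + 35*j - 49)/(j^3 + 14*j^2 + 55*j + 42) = (j^2 + 6*j - 7)/(j^2 + 7*j + 6)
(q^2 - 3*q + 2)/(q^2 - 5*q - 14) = (-q^2 + 3*q - 2)/(-q^2 + 5*q + 14)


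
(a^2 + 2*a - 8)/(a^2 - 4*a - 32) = (a - 2)/(a - 8)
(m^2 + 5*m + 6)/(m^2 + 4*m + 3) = (m + 2)/(m + 1)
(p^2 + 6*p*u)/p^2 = (p + 6*u)/p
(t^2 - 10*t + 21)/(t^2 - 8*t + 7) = (t - 3)/(t - 1)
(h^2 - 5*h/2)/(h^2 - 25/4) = 2*h/(2*h + 5)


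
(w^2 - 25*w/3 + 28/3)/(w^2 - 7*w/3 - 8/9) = 3*(-3*w^2 + 25*w - 28)/(-9*w^2 + 21*w + 8)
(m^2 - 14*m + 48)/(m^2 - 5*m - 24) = (m - 6)/(m + 3)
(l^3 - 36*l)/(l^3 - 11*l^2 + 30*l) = (l + 6)/(l - 5)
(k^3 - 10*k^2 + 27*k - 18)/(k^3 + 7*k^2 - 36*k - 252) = (k^2 - 4*k + 3)/(k^2 + 13*k + 42)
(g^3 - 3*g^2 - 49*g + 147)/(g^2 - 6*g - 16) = (-g^3 + 3*g^2 + 49*g - 147)/(-g^2 + 6*g + 16)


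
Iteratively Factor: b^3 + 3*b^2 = (b + 3)*(b^2) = b*(b + 3)*(b)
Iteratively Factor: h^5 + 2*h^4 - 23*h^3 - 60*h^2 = (h)*(h^4 + 2*h^3 - 23*h^2 - 60*h) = h*(h - 5)*(h^3 + 7*h^2 + 12*h) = h*(h - 5)*(h + 3)*(h^2 + 4*h) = h^2*(h - 5)*(h + 3)*(h + 4)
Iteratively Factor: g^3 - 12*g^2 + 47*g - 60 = (g - 3)*(g^2 - 9*g + 20) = (g - 5)*(g - 3)*(g - 4)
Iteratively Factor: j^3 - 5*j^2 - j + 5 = (j - 5)*(j^2 - 1) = (j - 5)*(j - 1)*(j + 1)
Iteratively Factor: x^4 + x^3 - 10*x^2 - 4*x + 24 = (x - 2)*(x^3 + 3*x^2 - 4*x - 12) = (x - 2)^2*(x^2 + 5*x + 6) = (x - 2)^2*(x + 3)*(x + 2)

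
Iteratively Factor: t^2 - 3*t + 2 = (t - 2)*(t - 1)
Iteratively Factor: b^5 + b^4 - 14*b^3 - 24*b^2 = (b - 4)*(b^4 + 5*b^3 + 6*b^2) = (b - 4)*(b + 3)*(b^3 + 2*b^2) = b*(b - 4)*(b + 3)*(b^2 + 2*b) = b^2*(b - 4)*(b + 3)*(b + 2)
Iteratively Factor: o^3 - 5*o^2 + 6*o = (o)*(o^2 - 5*o + 6) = o*(o - 3)*(o - 2)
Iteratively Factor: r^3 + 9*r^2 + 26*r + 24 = (r + 4)*(r^2 + 5*r + 6) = (r + 2)*(r + 4)*(r + 3)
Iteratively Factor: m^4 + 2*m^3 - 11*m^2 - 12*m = (m)*(m^3 + 2*m^2 - 11*m - 12) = m*(m + 4)*(m^2 - 2*m - 3) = m*(m - 3)*(m + 4)*(m + 1)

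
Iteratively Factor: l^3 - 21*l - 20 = (l - 5)*(l^2 + 5*l + 4) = (l - 5)*(l + 1)*(l + 4)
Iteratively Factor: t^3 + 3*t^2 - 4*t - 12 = (t - 2)*(t^2 + 5*t + 6) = (t - 2)*(t + 2)*(t + 3)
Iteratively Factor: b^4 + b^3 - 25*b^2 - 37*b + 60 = (b + 3)*(b^3 - 2*b^2 - 19*b + 20) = (b + 3)*(b + 4)*(b^2 - 6*b + 5) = (b - 1)*(b + 3)*(b + 4)*(b - 5)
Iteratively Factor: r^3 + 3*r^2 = (r)*(r^2 + 3*r) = r*(r + 3)*(r)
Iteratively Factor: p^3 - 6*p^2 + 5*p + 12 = (p - 4)*(p^2 - 2*p - 3) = (p - 4)*(p - 3)*(p + 1)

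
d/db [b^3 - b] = 3*b^2 - 1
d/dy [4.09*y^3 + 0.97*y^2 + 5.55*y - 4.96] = 12.27*y^2 + 1.94*y + 5.55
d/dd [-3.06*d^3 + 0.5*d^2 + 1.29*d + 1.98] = -9.18*d^2 + 1.0*d + 1.29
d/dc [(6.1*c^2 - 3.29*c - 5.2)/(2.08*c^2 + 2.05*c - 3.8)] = (19.3482*c^2 - 24.728*c + 23.162)/(4.3264*c^4 + 8.528*c^3 - 11.6055*c^2 - 15.58*c + 14.44)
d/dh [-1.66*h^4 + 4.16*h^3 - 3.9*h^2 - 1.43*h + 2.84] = -6.64*h^3 + 12.48*h^2 - 7.8*h - 1.43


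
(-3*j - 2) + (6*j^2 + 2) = 6*j^2 - 3*j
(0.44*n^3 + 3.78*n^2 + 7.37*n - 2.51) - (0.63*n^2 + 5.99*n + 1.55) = 0.44*n^3 + 3.15*n^2 + 1.38*n - 4.06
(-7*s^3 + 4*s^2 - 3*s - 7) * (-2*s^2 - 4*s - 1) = 14*s^5 + 20*s^4 - 3*s^3 + 22*s^2 + 31*s + 7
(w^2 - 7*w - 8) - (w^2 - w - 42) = 34 - 6*w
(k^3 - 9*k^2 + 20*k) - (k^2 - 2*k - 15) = k^3 - 10*k^2 + 22*k + 15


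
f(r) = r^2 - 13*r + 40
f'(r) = 2*r - 13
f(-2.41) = 77.14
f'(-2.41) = -17.82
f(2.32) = 15.22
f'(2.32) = -8.36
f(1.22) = 25.63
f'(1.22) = -10.56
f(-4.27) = 113.74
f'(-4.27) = -21.54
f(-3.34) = 94.58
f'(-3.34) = -19.68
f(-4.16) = 111.39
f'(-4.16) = -21.32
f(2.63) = 12.73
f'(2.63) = -7.74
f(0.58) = 32.80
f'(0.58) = -11.84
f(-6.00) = 154.00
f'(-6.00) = -25.00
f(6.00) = -2.00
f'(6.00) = -1.00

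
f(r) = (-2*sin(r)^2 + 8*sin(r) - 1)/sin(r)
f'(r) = (-4*sin(r)*cos(r) + 8*cos(r))/sin(r) - (-2*sin(r)^2 + 8*sin(r) - 1)*cos(r)/sin(r)^2 = cos(r)*cos(2*r)/sin(r)^2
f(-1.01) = 10.87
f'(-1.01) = -0.32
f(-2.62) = 11.00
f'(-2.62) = -1.76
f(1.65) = 5.00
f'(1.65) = 0.08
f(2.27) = 5.16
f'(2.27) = 0.19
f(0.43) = 4.77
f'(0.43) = 3.41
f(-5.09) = 5.07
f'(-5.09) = -0.31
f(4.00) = 10.83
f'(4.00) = 0.17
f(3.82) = 10.85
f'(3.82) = -0.42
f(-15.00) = 10.84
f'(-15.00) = -0.28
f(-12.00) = 5.06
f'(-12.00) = 1.24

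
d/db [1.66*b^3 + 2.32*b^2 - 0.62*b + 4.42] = 4.98*b^2 + 4.64*b - 0.62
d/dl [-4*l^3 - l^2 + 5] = 2*l*(-6*l - 1)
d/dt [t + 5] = 1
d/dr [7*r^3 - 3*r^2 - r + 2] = 21*r^2 - 6*r - 1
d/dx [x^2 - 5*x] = 2*x - 5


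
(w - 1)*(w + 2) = w^2 + w - 2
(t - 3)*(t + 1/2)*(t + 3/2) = t^3 - t^2 - 21*t/4 - 9/4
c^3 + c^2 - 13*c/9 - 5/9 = (c - 1)*(c + 1/3)*(c + 5/3)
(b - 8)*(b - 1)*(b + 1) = b^3 - 8*b^2 - b + 8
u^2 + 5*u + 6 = (u + 2)*(u + 3)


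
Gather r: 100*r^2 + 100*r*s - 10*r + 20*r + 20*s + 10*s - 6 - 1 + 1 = 100*r^2 + r*(100*s + 10) + 30*s - 6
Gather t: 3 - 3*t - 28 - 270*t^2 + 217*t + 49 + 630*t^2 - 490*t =360*t^2 - 276*t + 24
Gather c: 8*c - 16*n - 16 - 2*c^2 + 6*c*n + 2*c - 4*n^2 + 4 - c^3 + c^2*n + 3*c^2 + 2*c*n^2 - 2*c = -c^3 + c^2*(n + 1) + c*(2*n^2 + 6*n + 8) - 4*n^2 - 16*n - 12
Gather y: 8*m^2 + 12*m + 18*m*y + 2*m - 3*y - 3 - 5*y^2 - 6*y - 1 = 8*m^2 + 14*m - 5*y^2 + y*(18*m - 9) - 4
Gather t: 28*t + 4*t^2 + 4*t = 4*t^2 + 32*t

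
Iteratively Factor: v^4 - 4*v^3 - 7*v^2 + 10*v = (v + 2)*(v^3 - 6*v^2 + 5*v) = (v - 5)*(v + 2)*(v^2 - v) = v*(v - 5)*(v + 2)*(v - 1)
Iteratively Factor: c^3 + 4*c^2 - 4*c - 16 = (c + 2)*(c^2 + 2*c - 8) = (c + 2)*(c + 4)*(c - 2)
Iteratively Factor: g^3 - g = (g)*(g^2 - 1) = g*(g + 1)*(g - 1)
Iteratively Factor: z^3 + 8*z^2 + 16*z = (z)*(z^2 + 8*z + 16) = z*(z + 4)*(z + 4)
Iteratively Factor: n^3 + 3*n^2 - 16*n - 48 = (n + 3)*(n^2 - 16) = (n - 4)*(n + 3)*(n + 4)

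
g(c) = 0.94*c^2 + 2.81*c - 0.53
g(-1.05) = -2.44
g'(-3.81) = -4.35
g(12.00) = 168.55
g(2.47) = 12.15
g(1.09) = 3.65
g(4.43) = 30.37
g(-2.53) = -1.62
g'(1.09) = 4.86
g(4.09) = 26.69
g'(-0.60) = 1.68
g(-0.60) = -1.88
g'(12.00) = 25.37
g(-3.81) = 2.41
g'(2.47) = 7.45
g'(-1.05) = 0.84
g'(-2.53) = -1.95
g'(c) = 1.88*c + 2.81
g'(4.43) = 11.14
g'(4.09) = 10.50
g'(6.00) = 14.09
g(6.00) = 50.17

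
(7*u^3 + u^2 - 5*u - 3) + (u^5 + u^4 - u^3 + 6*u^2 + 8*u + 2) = u^5 + u^4 + 6*u^3 + 7*u^2 + 3*u - 1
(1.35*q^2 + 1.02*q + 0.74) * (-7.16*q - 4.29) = -9.666*q^3 - 13.0947*q^2 - 9.6742*q - 3.1746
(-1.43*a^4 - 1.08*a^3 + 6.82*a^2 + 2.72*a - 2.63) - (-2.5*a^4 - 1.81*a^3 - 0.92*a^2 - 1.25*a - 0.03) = 1.07*a^4 + 0.73*a^3 + 7.74*a^2 + 3.97*a - 2.6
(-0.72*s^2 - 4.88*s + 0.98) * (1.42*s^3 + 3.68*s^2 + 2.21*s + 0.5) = -1.0224*s^5 - 9.5792*s^4 - 18.158*s^3 - 7.5384*s^2 - 0.2742*s + 0.49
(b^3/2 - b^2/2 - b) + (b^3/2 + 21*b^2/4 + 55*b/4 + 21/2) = b^3 + 19*b^2/4 + 51*b/4 + 21/2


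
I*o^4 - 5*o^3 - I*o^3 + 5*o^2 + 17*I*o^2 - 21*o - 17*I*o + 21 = (o - 3*I)*(o + I)*(o + 7*I)*(I*o - I)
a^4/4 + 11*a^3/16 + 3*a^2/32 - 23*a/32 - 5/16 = (a/2 + 1/4)*(a/2 + 1)*(a - 1)*(a + 5/4)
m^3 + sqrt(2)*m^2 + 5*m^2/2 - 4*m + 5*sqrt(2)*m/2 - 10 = (m + 5/2)*(m - sqrt(2))*(m + 2*sqrt(2))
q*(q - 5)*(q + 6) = q^3 + q^2 - 30*q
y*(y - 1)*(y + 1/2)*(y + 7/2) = y^4 + 3*y^3 - 9*y^2/4 - 7*y/4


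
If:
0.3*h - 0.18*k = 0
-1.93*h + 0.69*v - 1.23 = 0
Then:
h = 0.357512953367876*v - 0.637305699481865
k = 0.595854922279793*v - 1.06217616580311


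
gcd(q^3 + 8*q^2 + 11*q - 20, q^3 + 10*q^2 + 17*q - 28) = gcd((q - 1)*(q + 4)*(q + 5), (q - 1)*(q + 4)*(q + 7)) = q^2 + 3*q - 4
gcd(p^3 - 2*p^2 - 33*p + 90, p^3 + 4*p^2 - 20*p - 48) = p + 6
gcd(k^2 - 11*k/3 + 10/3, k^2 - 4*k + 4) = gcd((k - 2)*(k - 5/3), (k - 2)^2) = k - 2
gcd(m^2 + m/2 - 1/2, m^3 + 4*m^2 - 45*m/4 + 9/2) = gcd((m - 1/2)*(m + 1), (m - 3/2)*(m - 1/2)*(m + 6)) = m - 1/2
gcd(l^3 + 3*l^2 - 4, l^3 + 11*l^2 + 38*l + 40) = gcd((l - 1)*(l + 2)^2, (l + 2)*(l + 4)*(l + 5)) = l + 2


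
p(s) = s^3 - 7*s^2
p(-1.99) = -35.60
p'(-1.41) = 25.70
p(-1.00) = -8.00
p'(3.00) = -15.00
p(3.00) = -36.00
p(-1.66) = -23.86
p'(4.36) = -4.01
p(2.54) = -28.77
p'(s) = 3*s^2 - 14*s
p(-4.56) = -240.37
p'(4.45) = -2.89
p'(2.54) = -16.21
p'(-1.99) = 39.74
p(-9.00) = -1296.00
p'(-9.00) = 369.00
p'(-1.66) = 31.51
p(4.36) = -50.19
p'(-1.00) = 17.00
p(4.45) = -50.50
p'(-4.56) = 126.22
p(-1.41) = -16.72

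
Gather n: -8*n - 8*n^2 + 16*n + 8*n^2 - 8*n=0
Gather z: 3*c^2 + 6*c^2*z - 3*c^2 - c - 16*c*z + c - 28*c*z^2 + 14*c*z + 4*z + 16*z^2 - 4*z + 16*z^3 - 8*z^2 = 16*z^3 + z^2*(8 - 28*c) + z*(6*c^2 - 2*c)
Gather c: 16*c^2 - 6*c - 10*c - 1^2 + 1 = 16*c^2 - 16*c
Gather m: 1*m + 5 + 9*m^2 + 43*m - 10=9*m^2 + 44*m - 5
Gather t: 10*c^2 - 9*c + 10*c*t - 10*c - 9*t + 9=10*c^2 - 19*c + t*(10*c - 9) + 9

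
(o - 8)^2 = o^2 - 16*o + 64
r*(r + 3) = r^2 + 3*r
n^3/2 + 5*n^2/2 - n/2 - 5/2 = (n/2 + 1/2)*(n - 1)*(n + 5)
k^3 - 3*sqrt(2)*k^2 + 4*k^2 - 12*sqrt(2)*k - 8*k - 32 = (k + 4)*(k - 4*sqrt(2))*(k + sqrt(2))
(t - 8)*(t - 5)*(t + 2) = t^3 - 11*t^2 + 14*t + 80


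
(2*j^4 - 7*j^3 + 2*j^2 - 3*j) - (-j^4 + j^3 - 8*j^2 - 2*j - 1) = 3*j^4 - 8*j^3 + 10*j^2 - j + 1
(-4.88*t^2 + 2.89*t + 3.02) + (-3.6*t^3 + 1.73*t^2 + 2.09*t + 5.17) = -3.6*t^3 - 3.15*t^2 + 4.98*t + 8.19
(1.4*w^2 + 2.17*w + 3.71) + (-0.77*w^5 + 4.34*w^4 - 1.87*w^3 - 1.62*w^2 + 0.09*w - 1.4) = -0.77*w^5 + 4.34*w^4 - 1.87*w^3 - 0.22*w^2 + 2.26*w + 2.31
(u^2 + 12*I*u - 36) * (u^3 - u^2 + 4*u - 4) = u^5 - u^4 + 12*I*u^4 - 32*u^3 - 12*I*u^3 + 32*u^2 + 48*I*u^2 - 144*u - 48*I*u + 144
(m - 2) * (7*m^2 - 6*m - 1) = 7*m^3 - 20*m^2 + 11*m + 2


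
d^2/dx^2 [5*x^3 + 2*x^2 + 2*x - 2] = 30*x + 4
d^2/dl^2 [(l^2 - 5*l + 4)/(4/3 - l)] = 48/(27*l^3 - 108*l^2 + 144*l - 64)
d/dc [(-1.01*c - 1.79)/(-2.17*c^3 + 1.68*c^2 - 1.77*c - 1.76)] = (-4.3834*c^3 - 9.9561*c^2 + 6.0144*c - 1.3907)/(4.7089*c^6 - 7.2912*c^5 + 10.5042*c^4 + 1.6912*c^3 - 2.7807*c^2 + 6.2304*c + 3.0976)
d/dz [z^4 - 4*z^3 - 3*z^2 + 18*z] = 4*z^3 - 12*z^2 - 6*z + 18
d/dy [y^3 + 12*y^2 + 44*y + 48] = 3*y^2 + 24*y + 44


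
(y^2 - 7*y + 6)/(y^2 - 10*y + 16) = (y^2 - 7*y + 6)/(y^2 - 10*y + 16)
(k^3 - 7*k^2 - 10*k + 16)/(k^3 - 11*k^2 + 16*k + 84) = (k^2 - 9*k + 8)/(k^2 - 13*k + 42)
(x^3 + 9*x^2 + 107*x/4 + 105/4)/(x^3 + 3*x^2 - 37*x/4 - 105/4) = (x + 3)/(x - 3)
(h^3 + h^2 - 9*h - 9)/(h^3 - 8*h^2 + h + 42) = (h^2 + 4*h + 3)/(h^2 - 5*h - 14)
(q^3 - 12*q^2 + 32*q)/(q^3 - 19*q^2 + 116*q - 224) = q/(q - 7)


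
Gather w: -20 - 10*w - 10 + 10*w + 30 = 0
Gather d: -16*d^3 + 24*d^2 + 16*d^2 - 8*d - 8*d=-16*d^3 + 40*d^2 - 16*d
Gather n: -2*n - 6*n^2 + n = -6*n^2 - n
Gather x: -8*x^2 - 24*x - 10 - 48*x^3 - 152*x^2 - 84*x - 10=-48*x^3 - 160*x^2 - 108*x - 20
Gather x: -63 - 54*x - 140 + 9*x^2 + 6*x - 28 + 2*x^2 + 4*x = 11*x^2 - 44*x - 231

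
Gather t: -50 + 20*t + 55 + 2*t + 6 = 22*t + 11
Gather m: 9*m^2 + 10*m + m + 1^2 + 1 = 9*m^2 + 11*m + 2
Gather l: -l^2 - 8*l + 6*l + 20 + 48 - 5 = -l^2 - 2*l + 63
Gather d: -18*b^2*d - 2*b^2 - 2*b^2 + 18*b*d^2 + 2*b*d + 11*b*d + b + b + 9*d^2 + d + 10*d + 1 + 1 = -4*b^2 + 2*b + d^2*(18*b + 9) + d*(-18*b^2 + 13*b + 11) + 2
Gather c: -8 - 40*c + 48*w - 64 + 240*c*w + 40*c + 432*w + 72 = 240*c*w + 480*w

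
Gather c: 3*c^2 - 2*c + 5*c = 3*c^2 + 3*c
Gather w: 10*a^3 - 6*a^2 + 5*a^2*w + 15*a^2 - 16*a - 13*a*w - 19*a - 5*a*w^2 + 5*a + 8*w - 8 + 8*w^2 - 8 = 10*a^3 + 9*a^2 - 30*a + w^2*(8 - 5*a) + w*(5*a^2 - 13*a + 8) - 16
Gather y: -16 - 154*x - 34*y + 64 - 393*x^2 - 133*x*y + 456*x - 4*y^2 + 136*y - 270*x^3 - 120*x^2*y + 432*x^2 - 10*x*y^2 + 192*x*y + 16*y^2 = -270*x^3 + 39*x^2 + 302*x + y^2*(12 - 10*x) + y*(-120*x^2 + 59*x + 102) + 48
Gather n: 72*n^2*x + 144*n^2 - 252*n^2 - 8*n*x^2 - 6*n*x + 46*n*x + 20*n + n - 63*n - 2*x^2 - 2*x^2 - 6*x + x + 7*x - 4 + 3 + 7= n^2*(72*x - 108) + n*(-8*x^2 + 40*x - 42) - 4*x^2 + 2*x + 6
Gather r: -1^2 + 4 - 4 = -1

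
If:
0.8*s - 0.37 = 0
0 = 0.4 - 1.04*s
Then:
No Solution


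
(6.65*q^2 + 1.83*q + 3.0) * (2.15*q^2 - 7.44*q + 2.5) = 14.2975*q^4 - 45.5415*q^3 + 9.4598*q^2 - 17.745*q + 7.5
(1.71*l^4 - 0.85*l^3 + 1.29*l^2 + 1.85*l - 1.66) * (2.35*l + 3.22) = 4.0185*l^5 + 3.5087*l^4 + 0.2945*l^3 + 8.5013*l^2 + 2.056*l - 5.3452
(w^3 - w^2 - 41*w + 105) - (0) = w^3 - w^2 - 41*w + 105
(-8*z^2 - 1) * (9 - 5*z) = 40*z^3 - 72*z^2 + 5*z - 9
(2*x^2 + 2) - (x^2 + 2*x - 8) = x^2 - 2*x + 10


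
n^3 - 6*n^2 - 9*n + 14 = (n - 7)*(n - 1)*(n + 2)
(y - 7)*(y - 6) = y^2 - 13*y + 42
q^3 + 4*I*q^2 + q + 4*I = (q - I)*(q + I)*(q + 4*I)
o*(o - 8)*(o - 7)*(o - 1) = o^4 - 16*o^3 + 71*o^2 - 56*o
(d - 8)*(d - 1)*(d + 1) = d^3 - 8*d^2 - d + 8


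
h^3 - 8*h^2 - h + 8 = (h - 8)*(h - 1)*(h + 1)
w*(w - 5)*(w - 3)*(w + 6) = w^4 - 2*w^3 - 33*w^2 + 90*w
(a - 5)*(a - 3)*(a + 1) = a^3 - 7*a^2 + 7*a + 15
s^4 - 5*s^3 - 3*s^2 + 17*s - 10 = (s - 5)*(s - 1)^2*(s + 2)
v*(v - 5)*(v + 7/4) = v^3 - 13*v^2/4 - 35*v/4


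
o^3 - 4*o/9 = o*(o - 2/3)*(o + 2/3)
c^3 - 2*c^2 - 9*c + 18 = (c - 3)*(c - 2)*(c + 3)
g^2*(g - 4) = g^3 - 4*g^2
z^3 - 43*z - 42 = (z - 7)*(z + 1)*(z + 6)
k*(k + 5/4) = k^2 + 5*k/4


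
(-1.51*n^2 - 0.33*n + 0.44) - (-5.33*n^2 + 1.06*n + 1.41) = 3.82*n^2 - 1.39*n - 0.97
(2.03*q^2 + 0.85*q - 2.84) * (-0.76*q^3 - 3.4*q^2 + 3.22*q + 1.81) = -1.5428*q^5 - 7.548*q^4 + 5.805*q^3 + 16.0673*q^2 - 7.6063*q - 5.1404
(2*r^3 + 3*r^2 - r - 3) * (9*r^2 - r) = 18*r^5 + 25*r^4 - 12*r^3 - 26*r^2 + 3*r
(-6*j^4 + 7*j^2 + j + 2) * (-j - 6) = 6*j^5 + 36*j^4 - 7*j^3 - 43*j^2 - 8*j - 12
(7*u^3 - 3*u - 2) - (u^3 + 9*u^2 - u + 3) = 6*u^3 - 9*u^2 - 2*u - 5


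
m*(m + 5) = m^2 + 5*m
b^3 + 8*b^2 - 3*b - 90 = (b - 3)*(b + 5)*(b + 6)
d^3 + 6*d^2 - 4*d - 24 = (d - 2)*(d + 2)*(d + 6)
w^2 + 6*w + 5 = (w + 1)*(w + 5)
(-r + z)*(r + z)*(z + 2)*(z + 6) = -r^2*z^2 - 8*r^2*z - 12*r^2 + z^4 + 8*z^3 + 12*z^2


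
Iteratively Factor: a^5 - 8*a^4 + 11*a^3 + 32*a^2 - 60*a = (a - 5)*(a^4 - 3*a^3 - 4*a^2 + 12*a) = (a - 5)*(a - 2)*(a^3 - a^2 - 6*a) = (a - 5)*(a - 2)*(a + 2)*(a^2 - 3*a) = a*(a - 5)*(a - 2)*(a + 2)*(a - 3)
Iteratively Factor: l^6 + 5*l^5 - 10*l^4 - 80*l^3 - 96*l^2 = (l)*(l^5 + 5*l^4 - 10*l^3 - 80*l^2 - 96*l) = l*(l + 3)*(l^4 + 2*l^3 - 16*l^2 - 32*l) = l*(l - 4)*(l + 3)*(l^3 + 6*l^2 + 8*l) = l*(l - 4)*(l + 3)*(l + 4)*(l^2 + 2*l) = l^2*(l - 4)*(l + 3)*(l + 4)*(l + 2)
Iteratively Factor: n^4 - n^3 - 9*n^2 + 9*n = (n - 3)*(n^3 + 2*n^2 - 3*n) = n*(n - 3)*(n^2 + 2*n - 3) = n*(n - 3)*(n + 3)*(n - 1)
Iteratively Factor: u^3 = (u)*(u^2) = u^2*(u)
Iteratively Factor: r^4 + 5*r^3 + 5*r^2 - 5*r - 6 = (r + 1)*(r^3 + 4*r^2 + r - 6) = (r + 1)*(r + 3)*(r^2 + r - 2) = (r + 1)*(r + 2)*(r + 3)*(r - 1)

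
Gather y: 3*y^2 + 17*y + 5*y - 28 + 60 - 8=3*y^2 + 22*y + 24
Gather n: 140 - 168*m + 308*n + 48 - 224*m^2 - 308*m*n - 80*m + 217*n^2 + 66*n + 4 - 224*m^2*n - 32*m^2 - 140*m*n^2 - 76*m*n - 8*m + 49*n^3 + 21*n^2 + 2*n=-256*m^2 - 256*m + 49*n^3 + n^2*(238 - 140*m) + n*(-224*m^2 - 384*m + 376) + 192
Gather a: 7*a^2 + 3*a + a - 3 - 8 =7*a^2 + 4*a - 11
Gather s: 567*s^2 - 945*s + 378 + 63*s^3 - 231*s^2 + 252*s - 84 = 63*s^3 + 336*s^2 - 693*s + 294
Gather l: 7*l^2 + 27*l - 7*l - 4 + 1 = 7*l^2 + 20*l - 3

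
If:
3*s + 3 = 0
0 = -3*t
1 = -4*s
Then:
No Solution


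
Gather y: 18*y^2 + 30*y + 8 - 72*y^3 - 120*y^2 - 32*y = -72*y^3 - 102*y^2 - 2*y + 8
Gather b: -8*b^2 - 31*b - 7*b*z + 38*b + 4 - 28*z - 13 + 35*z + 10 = -8*b^2 + b*(7 - 7*z) + 7*z + 1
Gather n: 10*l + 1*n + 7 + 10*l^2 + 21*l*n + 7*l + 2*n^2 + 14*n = 10*l^2 + 17*l + 2*n^2 + n*(21*l + 15) + 7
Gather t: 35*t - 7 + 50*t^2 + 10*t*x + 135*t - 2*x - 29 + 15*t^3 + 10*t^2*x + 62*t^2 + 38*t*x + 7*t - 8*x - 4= 15*t^3 + t^2*(10*x + 112) + t*(48*x + 177) - 10*x - 40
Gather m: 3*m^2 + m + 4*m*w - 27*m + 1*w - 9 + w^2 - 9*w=3*m^2 + m*(4*w - 26) + w^2 - 8*w - 9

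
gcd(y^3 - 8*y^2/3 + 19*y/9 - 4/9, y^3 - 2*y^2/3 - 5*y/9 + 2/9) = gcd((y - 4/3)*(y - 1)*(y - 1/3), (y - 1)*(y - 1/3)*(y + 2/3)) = y^2 - 4*y/3 + 1/3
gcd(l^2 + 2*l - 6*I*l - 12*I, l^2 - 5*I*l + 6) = l - 6*I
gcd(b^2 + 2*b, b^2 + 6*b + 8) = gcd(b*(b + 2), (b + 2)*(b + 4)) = b + 2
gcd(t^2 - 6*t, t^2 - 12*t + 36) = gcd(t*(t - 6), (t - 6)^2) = t - 6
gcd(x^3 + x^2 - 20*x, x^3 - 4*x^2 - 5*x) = x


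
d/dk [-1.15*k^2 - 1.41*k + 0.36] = -2.3*k - 1.41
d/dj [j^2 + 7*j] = 2*j + 7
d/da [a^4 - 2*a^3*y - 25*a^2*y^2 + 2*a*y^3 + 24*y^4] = 4*a^3 - 6*a^2*y - 50*a*y^2 + 2*y^3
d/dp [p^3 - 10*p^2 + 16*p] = 3*p^2 - 20*p + 16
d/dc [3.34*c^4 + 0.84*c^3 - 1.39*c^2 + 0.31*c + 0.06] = 13.36*c^3 + 2.52*c^2 - 2.78*c + 0.31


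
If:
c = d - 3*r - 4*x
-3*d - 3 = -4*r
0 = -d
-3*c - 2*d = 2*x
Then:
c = 9/20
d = 0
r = 3/4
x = -27/40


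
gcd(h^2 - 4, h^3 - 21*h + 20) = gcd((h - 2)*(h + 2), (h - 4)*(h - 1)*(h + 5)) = 1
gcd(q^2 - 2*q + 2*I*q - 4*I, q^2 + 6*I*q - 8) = q + 2*I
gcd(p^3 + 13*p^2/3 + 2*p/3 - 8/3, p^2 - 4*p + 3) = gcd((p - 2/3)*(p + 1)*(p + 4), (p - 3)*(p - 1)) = 1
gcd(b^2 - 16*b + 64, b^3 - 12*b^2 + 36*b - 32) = b - 8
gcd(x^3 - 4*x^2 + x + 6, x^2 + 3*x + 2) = x + 1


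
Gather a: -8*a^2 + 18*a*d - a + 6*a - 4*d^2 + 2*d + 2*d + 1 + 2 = -8*a^2 + a*(18*d + 5) - 4*d^2 + 4*d + 3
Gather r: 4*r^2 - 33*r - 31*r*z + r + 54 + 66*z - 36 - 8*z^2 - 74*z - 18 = 4*r^2 + r*(-31*z - 32) - 8*z^2 - 8*z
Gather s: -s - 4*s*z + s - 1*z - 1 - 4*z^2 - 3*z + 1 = -4*s*z - 4*z^2 - 4*z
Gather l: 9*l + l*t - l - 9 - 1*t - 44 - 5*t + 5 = l*(t + 8) - 6*t - 48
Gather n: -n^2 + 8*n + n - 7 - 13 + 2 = -n^2 + 9*n - 18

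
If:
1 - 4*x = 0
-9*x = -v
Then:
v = 9/4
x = 1/4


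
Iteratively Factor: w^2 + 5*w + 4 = (w + 4)*(w + 1)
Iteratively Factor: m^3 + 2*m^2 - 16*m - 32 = (m - 4)*(m^2 + 6*m + 8) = (m - 4)*(m + 4)*(m + 2)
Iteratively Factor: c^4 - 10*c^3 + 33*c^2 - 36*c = (c - 4)*(c^3 - 6*c^2 + 9*c) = c*(c - 4)*(c^2 - 6*c + 9) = c*(c - 4)*(c - 3)*(c - 3)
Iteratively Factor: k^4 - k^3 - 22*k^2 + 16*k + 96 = (k + 2)*(k^3 - 3*k^2 - 16*k + 48) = (k - 4)*(k + 2)*(k^2 + k - 12) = (k - 4)*(k + 2)*(k + 4)*(k - 3)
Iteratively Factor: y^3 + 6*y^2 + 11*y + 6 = (y + 1)*(y^2 + 5*y + 6) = (y + 1)*(y + 3)*(y + 2)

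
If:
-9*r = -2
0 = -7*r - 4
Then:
No Solution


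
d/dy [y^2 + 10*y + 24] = 2*y + 10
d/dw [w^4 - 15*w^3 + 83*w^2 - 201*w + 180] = 4*w^3 - 45*w^2 + 166*w - 201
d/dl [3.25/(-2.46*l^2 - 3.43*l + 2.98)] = (15.99*l + 11.1475)/(2.46*l^2 + 3.43*l - 2.98)^2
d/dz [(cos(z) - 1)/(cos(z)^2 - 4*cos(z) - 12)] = (cos(z)^2 - 2*cos(z) + 16)*sin(z)/(sin(z)^2 + 4*cos(z) + 11)^2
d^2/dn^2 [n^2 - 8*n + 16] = 2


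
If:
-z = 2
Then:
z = -2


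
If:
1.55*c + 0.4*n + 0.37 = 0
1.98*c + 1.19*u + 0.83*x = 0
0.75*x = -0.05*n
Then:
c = 3.87096774193548*x - 0.238709677419355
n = -15.0*x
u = 0.397180807806994 - 7.13824884792627*x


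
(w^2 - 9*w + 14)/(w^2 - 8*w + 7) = (w - 2)/(w - 1)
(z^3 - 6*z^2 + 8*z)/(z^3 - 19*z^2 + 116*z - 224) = z*(z - 2)/(z^2 - 15*z + 56)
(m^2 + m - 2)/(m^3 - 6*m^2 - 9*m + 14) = 1/(m - 7)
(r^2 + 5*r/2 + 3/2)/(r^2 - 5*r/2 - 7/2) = (2*r + 3)/(2*r - 7)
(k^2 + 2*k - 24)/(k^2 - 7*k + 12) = (k + 6)/(k - 3)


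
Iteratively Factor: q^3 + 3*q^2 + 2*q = (q + 2)*(q^2 + q) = (q + 1)*(q + 2)*(q)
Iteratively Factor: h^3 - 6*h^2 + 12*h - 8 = (h - 2)*(h^2 - 4*h + 4) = (h - 2)^2*(h - 2)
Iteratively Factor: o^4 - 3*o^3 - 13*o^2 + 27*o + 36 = (o - 4)*(o^3 + o^2 - 9*o - 9) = (o - 4)*(o - 3)*(o^2 + 4*o + 3) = (o - 4)*(o - 3)*(o + 1)*(o + 3)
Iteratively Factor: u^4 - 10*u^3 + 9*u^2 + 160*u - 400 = (u - 5)*(u^3 - 5*u^2 - 16*u + 80) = (u - 5)^2*(u^2 - 16) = (u - 5)^2*(u + 4)*(u - 4)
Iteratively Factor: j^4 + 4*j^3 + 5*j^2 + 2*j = (j + 1)*(j^3 + 3*j^2 + 2*j) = (j + 1)*(j + 2)*(j^2 + j) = j*(j + 1)*(j + 2)*(j + 1)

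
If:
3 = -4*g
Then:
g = -3/4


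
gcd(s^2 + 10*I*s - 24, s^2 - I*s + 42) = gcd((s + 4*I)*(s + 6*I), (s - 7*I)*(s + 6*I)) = s + 6*I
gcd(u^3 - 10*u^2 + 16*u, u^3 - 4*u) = u^2 - 2*u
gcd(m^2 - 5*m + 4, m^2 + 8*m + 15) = 1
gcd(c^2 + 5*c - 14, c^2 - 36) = 1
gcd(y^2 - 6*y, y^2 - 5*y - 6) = y - 6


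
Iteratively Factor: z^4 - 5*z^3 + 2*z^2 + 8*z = (z - 4)*(z^3 - z^2 - 2*z) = z*(z - 4)*(z^2 - z - 2) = z*(z - 4)*(z - 2)*(z + 1)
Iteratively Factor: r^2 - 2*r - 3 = (r - 3)*(r + 1)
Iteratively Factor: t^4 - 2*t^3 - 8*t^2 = (t + 2)*(t^3 - 4*t^2) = t*(t + 2)*(t^2 - 4*t) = t*(t - 4)*(t + 2)*(t)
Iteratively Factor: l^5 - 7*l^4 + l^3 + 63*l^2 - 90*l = (l - 2)*(l^4 - 5*l^3 - 9*l^2 + 45*l) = (l - 2)*(l + 3)*(l^3 - 8*l^2 + 15*l) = l*(l - 2)*(l + 3)*(l^2 - 8*l + 15) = l*(l - 3)*(l - 2)*(l + 3)*(l - 5)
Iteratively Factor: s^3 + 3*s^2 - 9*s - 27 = (s + 3)*(s^2 - 9) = (s - 3)*(s + 3)*(s + 3)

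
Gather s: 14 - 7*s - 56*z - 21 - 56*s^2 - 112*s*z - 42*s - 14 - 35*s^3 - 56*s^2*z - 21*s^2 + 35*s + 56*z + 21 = -35*s^3 + s^2*(-56*z - 77) + s*(-112*z - 14)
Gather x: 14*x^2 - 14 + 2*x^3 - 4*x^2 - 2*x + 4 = 2*x^3 + 10*x^2 - 2*x - 10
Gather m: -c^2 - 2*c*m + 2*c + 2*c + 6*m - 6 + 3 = -c^2 + 4*c + m*(6 - 2*c) - 3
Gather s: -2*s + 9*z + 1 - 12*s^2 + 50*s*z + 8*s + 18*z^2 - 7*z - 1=-12*s^2 + s*(50*z + 6) + 18*z^2 + 2*z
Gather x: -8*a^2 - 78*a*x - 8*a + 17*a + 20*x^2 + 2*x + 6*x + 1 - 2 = -8*a^2 + 9*a + 20*x^2 + x*(8 - 78*a) - 1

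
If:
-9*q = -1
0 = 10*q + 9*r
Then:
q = 1/9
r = -10/81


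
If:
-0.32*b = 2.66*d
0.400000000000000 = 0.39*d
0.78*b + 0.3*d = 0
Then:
No Solution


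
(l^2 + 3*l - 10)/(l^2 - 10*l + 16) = (l + 5)/(l - 8)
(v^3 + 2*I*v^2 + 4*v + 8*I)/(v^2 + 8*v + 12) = (v^3 + 2*I*v^2 + 4*v + 8*I)/(v^2 + 8*v + 12)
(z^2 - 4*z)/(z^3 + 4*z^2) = (z - 4)/(z*(z + 4))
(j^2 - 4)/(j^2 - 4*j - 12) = (j - 2)/(j - 6)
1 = 1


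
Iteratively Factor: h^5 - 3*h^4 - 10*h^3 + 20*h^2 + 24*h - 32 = (h + 2)*(h^4 - 5*h^3 + 20*h - 16) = (h - 2)*(h + 2)*(h^3 - 3*h^2 - 6*h + 8) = (h - 2)*(h + 2)^2*(h^2 - 5*h + 4) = (h - 2)*(h - 1)*(h + 2)^2*(h - 4)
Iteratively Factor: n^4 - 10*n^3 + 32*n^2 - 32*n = (n - 4)*(n^3 - 6*n^2 + 8*n) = n*(n - 4)*(n^2 - 6*n + 8) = n*(n - 4)^2*(n - 2)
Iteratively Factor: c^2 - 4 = (c + 2)*(c - 2)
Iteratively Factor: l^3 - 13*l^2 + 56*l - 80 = (l - 5)*(l^2 - 8*l + 16) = (l - 5)*(l - 4)*(l - 4)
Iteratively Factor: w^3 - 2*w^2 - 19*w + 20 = (w - 5)*(w^2 + 3*w - 4) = (w - 5)*(w + 4)*(w - 1)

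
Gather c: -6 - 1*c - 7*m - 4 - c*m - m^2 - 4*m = c*(-m - 1) - m^2 - 11*m - 10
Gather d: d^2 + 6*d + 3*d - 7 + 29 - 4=d^2 + 9*d + 18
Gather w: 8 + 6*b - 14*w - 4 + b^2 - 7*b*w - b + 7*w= b^2 + 5*b + w*(-7*b - 7) + 4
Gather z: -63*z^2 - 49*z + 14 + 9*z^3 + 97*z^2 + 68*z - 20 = 9*z^3 + 34*z^2 + 19*z - 6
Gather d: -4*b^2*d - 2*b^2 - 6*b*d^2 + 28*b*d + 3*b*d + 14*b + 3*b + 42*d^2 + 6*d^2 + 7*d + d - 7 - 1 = -2*b^2 + 17*b + d^2*(48 - 6*b) + d*(-4*b^2 + 31*b + 8) - 8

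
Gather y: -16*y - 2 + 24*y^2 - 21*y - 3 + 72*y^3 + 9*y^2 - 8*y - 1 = 72*y^3 + 33*y^2 - 45*y - 6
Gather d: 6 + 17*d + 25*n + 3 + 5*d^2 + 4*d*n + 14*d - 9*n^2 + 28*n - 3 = 5*d^2 + d*(4*n + 31) - 9*n^2 + 53*n + 6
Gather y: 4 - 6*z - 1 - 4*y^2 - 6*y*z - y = -4*y^2 + y*(-6*z - 1) - 6*z + 3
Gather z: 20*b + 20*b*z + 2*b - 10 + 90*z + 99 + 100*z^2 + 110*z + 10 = 22*b + 100*z^2 + z*(20*b + 200) + 99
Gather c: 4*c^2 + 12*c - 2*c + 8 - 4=4*c^2 + 10*c + 4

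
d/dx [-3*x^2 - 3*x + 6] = -6*x - 3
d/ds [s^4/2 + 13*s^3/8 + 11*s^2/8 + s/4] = 2*s^3 + 39*s^2/8 + 11*s/4 + 1/4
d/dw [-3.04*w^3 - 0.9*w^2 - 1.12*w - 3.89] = -9.12*w^2 - 1.8*w - 1.12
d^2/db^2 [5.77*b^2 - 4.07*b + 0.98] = 11.5400000000000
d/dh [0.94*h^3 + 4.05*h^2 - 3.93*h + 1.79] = 2.82*h^2 + 8.1*h - 3.93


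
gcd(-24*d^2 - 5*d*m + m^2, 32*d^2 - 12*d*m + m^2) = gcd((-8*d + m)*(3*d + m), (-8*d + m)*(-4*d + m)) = 8*d - m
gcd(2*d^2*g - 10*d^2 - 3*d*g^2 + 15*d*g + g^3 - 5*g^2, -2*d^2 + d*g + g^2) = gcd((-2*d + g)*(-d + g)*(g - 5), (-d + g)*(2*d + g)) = d - g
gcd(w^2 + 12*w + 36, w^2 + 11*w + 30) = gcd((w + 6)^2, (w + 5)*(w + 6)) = w + 6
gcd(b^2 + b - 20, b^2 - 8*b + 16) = b - 4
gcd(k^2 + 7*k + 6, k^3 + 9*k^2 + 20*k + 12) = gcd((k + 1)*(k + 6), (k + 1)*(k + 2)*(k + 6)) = k^2 + 7*k + 6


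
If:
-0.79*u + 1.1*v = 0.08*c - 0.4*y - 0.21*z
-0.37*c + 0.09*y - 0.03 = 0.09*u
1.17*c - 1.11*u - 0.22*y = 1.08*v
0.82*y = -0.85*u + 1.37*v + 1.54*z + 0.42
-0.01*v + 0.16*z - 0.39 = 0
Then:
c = 0.40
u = 0.74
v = -0.89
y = 2.74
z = 2.38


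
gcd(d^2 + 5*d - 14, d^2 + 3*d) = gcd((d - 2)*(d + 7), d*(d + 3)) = 1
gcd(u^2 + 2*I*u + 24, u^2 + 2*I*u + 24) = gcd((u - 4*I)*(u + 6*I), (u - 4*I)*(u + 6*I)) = u^2 + 2*I*u + 24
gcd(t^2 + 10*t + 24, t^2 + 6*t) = t + 6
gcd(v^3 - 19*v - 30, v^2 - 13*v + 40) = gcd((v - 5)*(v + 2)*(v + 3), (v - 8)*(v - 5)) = v - 5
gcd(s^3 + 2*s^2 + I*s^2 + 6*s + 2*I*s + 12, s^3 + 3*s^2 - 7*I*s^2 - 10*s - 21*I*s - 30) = s - 2*I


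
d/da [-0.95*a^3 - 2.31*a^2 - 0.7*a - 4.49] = -2.85*a^2 - 4.62*a - 0.7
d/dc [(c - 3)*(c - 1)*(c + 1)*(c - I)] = 4*c^3 + c^2*(-9 - 3*I) + c*(-2 + 6*I) + 3 + I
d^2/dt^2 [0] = 0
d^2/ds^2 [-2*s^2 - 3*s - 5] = -4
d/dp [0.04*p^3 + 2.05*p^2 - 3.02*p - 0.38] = 0.12*p^2 + 4.1*p - 3.02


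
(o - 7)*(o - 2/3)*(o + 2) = o^3 - 17*o^2/3 - 32*o/3 + 28/3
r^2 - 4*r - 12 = (r - 6)*(r + 2)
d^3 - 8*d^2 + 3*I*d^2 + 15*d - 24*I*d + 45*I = (d - 5)*(d - 3)*(d + 3*I)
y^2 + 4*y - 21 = (y - 3)*(y + 7)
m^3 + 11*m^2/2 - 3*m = m*(m - 1/2)*(m + 6)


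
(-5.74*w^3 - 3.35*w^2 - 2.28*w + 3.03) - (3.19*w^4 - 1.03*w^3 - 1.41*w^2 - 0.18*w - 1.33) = -3.19*w^4 - 4.71*w^3 - 1.94*w^2 - 2.1*w + 4.36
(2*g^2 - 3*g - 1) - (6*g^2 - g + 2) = -4*g^2 - 2*g - 3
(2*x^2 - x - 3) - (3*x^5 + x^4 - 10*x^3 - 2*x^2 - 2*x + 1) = -3*x^5 - x^4 + 10*x^3 + 4*x^2 + x - 4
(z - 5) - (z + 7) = -12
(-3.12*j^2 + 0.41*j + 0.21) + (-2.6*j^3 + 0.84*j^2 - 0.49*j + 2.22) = -2.6*j^3 - 2.28*j^2 - 0.08*j + 2.43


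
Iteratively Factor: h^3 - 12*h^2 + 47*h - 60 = (h - 4)*(h^2 - 8*h + 15) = (h - 5)*(h - 4)*(h - 3)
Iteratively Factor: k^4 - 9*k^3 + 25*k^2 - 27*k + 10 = (k - 5)*(k^3 - 4*k^2 + 5*k - 2) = (k - 5)*(k - 1)*(k^2 - 3*k + 2) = (k - 5)*(k - 2)*(k - 1)*(k - 1)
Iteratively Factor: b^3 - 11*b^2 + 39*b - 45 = (b - 3)*(b^2 - 8*b + 15) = (b - 3)^2*(b - 5)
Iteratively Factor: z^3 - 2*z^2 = (z)*(z^2 - 2*z) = z*(z - 2)*(z)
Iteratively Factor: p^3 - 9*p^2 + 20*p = (p - 4)*(p^2 - 5*p) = p*(p - 4)*(p - 5)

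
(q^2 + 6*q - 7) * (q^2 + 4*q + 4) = q^4 + 10*q^3 + 21*q^2 - 4*q - 28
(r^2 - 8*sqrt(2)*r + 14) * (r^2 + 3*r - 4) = r^4 - 8*sqrt(2)*r^3 + 3*r^3 - 24*sqrt(2)*r^2 + 10*r^2 + 42*r + 32*sqrt(2)*r - 56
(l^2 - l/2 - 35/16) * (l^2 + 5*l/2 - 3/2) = l^4 + 2*l^3 - 79*l^2/16 - 151*l/32 + 105/32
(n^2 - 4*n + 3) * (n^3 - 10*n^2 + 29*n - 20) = n^5 - 14*n^4 + 72*n^3 - 166*n^2 + 167*n - 60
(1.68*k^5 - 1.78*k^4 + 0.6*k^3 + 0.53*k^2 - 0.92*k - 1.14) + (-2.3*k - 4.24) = 1.68*k^5 - 1.78*k^4 + 0.6*k^3 + 0.53*k^2 - 3.22*k - 5.38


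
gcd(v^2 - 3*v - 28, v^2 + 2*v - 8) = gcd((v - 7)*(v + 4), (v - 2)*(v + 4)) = v + 4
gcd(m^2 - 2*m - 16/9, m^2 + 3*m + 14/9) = m + 2/3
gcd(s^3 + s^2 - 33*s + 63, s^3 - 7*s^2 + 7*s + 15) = s - 3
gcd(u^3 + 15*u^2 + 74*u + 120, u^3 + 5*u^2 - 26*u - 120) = u^2 + 10*u + 24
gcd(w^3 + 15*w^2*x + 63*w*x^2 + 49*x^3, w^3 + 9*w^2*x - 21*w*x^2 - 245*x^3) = w^2 + 14*w*x + 49*x^2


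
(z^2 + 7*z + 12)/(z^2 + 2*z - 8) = (z + 3)/(z - 2)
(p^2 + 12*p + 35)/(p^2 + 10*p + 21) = (p + 5)/(p + 3)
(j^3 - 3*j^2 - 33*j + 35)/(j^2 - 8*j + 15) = (j^3 - 3*j^2 - 33*j + 35)/(j^2 - 8*j + 15)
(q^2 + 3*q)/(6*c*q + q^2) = (q + 3)/(6*c + q)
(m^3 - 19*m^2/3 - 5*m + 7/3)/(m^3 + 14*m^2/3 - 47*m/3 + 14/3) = (m^2 - 6*m - 7)/(m^2 + 5*m - 14)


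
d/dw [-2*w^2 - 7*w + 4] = -4*w - 7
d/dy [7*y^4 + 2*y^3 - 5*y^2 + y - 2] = 28*y^3 + 6*y^2 - 10*y + 1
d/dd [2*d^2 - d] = 4*d - 1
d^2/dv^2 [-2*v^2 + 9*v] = -4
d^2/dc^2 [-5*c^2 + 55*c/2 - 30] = -10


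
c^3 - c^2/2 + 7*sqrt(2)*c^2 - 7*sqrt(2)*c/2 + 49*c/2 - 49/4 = (c - 1/2)*(c + 7*sqrt(2)/2)^2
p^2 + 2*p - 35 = (p - 5)*(p + 7)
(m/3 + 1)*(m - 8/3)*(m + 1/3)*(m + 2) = m^4/3 + 8*m^3/9 - 59*m^2/27 - 166*m/27 - 16/9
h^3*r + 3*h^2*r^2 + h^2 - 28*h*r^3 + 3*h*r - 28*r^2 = (h - 4*r)*(h + 7*r)*(h*r + 1)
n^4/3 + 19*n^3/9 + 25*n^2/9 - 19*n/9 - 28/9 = (n/3 + 1/3)*(n - 1)*(n + 7/3)*(n + 4)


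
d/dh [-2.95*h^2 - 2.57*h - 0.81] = -5.9*h - 2.57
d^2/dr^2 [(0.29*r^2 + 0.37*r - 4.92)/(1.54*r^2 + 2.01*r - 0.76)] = (-0.0403480000000016*r^3 - 67.973136*r^2 - 88.77792*r - 49.805888)/(3.652264*r^6 + 14.300748*r^5 + 13.258014*r^4 - 5.994423*r^3 - 6.542916*r^2 + 3.482928*r - 0.438976)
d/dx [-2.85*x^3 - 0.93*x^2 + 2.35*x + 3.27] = -8.55*x^2 - 1.86*x + 2.35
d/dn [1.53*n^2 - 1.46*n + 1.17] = 3.06*n - 1.46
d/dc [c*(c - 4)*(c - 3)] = 3*c^2 - 14*c + 12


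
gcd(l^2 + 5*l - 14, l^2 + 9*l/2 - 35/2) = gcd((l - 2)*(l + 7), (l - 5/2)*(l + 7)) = l + 7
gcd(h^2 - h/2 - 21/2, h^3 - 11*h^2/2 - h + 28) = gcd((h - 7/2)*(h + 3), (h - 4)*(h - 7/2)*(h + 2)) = h - 7/2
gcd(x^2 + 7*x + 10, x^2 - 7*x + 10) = 1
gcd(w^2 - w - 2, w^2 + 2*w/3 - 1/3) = w + 1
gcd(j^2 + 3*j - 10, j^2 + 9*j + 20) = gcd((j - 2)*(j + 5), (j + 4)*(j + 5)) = j + 5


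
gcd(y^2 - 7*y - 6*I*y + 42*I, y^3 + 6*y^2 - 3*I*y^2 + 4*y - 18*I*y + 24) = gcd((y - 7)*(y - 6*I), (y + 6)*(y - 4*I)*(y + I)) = 1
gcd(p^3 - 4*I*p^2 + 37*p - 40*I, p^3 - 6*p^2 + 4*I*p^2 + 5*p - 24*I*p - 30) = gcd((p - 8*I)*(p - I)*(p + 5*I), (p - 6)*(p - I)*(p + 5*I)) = p^2 + 4*I*p + 5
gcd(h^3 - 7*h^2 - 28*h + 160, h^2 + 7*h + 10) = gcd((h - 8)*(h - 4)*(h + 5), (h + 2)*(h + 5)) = h + 5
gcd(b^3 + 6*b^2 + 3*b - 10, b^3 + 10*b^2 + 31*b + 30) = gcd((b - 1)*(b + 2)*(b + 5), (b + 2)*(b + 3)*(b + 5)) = b^2 + 7*b + 10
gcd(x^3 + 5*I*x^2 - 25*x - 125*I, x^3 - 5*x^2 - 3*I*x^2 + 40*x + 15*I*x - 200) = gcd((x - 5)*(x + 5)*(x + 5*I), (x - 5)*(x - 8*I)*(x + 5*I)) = x^2 + x*(-5 + 5*I) - 25*I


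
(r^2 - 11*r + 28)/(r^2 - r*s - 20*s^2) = (-r^2 + 11*r - 28)/(-r^2 + r*s + 20*s^2)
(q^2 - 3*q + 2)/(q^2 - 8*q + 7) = (q - 2)/(q - 7)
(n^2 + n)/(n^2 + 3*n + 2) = n/(n + 2)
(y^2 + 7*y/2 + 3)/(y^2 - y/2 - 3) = (y + 2)/(y - 2)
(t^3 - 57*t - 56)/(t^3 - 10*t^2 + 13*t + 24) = (t + 7)/(t - 3)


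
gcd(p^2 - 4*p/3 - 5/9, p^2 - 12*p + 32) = 1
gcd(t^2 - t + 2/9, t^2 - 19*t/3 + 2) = t - 1/3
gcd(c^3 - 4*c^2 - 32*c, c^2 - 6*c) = c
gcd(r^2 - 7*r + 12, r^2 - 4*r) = r - 4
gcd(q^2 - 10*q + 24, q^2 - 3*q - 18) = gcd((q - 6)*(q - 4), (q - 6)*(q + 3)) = q - 6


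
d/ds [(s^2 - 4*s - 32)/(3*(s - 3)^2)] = 2*(38 - s)/(3*(s^3 - 9*s^2 + 27*s - 27))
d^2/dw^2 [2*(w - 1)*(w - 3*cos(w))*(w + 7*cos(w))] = -8*w^2*cos(w) - 32*w*sin(w) + 8*w*cos(w) + 84*w*cos(2*w) + 12*w + 16*sqrt(2)*sin(w + pi/4) - 84*sqrt(2)*cos(2*w + pi/4) - 4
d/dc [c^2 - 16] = 2*c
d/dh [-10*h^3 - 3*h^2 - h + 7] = -30*h^2 - 6*h - 1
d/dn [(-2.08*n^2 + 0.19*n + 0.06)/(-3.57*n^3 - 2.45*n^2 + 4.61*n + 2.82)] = (-7.4256*n^4 + 1.3566*n^3 - 8.4807*n^2 - 11.4372*n + 0.2592)/(12.7449*n^6 + 17.493*n^5 - 26.9129*n^4 - 42.7238*n^3 + 7.4341*n^2 + 26.0004*n + 7.9524)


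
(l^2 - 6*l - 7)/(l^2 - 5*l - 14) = (l + 1)/(l + 2)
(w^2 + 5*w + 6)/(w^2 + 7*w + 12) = (w + 2)/(w + 4)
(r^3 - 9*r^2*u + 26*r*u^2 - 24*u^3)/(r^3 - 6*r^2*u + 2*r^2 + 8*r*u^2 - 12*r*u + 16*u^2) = (r - 3*u)/(r + 2)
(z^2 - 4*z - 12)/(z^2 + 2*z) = (z - 6)/z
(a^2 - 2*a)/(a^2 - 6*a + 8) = a/(a - 4)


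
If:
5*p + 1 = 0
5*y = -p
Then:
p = -1/5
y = 1/25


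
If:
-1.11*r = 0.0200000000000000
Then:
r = -0.02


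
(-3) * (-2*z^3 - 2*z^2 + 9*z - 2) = 6*z^3 + 6*z^2 - 27*z + 6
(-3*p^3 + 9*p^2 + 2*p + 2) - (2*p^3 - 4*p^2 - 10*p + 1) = -5*p^3 + 13*p^2 + 12*p + 1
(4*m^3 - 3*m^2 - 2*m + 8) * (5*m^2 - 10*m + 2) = 20*m^5 - 55*m^4 + 28*m^3 + 54*m^2 - 84*m + 16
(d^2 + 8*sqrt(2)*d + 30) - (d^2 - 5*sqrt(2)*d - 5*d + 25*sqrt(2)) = 5*d + 13*sqrt(2)*d - 25*sqrt(2) + 30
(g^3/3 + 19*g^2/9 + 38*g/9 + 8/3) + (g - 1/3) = g^3/3 + 19*g^2/9 + 47*g/9 + 7/3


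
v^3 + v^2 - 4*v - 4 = (v - 2)*(v + 1)*(v + 2)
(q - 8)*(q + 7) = q^2 - q - 56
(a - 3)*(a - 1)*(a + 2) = a^3 - 2*a^2 - 5*a + 6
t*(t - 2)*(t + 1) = t^3 - t^2 - 2*t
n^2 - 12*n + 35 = (n - 7)*(n - 5)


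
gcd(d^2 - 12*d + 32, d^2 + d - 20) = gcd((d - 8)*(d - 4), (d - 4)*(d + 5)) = d - 4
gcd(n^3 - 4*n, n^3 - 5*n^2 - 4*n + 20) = n^2 - 4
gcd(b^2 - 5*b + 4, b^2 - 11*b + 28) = b - 4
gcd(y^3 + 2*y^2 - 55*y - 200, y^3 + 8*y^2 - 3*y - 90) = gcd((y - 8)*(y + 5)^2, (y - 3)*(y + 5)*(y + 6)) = y + 5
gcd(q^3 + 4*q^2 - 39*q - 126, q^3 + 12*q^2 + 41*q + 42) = q^2 + 10*q + 21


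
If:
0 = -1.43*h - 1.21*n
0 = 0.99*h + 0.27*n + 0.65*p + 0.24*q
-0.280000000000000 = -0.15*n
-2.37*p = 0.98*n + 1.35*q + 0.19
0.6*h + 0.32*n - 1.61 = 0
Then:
No Solution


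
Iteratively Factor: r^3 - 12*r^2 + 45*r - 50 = (r - 5)*(r^2 - 7*r + 10) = (r - 5)^2*(r - 2)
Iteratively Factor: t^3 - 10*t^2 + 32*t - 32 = (t - 2)*(t^2 - 8*t + 16) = (t - 4)*(t - 2)*(t - 4)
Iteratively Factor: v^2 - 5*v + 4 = (v - 4)*(v - 1)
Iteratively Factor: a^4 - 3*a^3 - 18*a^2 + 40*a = (a - 2)*(a^3 - a^2 - 20*a) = a*(a - 2)*(a^2 - a - 20) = a*(a - 2)*(a + 4)*(a - 5)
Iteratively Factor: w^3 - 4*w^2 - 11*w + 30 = (w - 5)*(w^2 + w - 6) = (w - 5)*(w - 2)*(w + 3)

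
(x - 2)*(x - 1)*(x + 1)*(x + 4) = x^4 + 2*x^3 - 9*x^2 - 2*x + 8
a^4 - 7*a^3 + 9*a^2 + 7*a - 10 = (a - 5)*(a - 2)*(a - 1)*(a + 1)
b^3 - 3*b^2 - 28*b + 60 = (b - 6)*(b - 2)*(b + 5)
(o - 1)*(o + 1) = o^2 - 1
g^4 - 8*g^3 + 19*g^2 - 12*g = g*(g - 4)*(g - 3)*(g - 1)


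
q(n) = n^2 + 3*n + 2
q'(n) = 2*n + 3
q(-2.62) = 1.00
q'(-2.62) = -2.24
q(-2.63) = 1.03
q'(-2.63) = -2.26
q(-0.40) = 0.96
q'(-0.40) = 2.20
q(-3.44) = 3.51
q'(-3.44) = -3.88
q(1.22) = 7.15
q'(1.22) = 5.44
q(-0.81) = 0.23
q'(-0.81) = 1.38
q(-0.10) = 1.71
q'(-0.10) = 2.80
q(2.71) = 17.47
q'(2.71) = 8.42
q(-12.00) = 110.00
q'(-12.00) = -21.00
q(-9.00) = 56.00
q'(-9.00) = -15.00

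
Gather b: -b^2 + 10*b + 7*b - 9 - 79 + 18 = -b^2 + 17*b - 70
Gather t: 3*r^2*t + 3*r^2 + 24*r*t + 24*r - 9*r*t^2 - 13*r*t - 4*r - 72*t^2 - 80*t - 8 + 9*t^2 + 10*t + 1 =3*r^2 + 20*r + t^2*(-9*r - 63) + t*(3*r^2 + 11*r - 70) - 7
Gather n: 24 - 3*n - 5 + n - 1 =18 - 2*n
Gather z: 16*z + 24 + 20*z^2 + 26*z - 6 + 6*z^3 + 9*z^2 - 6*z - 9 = 6*z^3 + 29*z^2 + 36*z + 9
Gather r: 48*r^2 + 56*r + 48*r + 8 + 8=48*r^2 + 104*r + 16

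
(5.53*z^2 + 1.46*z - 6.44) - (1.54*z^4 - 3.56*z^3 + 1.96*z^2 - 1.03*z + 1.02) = -1.54*z^4 + 3.56*z^3 + 3.57*z^2 + 2.49*z - 7.46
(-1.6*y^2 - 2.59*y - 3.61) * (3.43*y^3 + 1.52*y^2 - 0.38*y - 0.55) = -5.488*y^5 - 11.3157*y^4 - 15.7111*y^3 - 3.623*y^2 + 2.7963*y + 1.9855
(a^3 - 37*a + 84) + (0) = a^3 - 37*a + 84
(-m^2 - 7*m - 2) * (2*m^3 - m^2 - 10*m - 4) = -2*m^5 - 13*m^4 + 13*m^3 + 76*m^2 + 48*m + 8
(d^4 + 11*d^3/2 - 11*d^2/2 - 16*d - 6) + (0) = d^4 + 11*d^3/2 - 11*d^2/2 - 16*d - 6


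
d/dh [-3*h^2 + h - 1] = 1 - 6*h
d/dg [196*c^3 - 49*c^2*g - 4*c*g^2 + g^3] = -49*c^2 - 8*c*g + 3*g^2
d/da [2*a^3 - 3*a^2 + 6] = 6*a*(a - 1)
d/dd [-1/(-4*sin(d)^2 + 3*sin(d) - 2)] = (3 - 8*sin(d))*cos(d)/(4*sin(d)^2 - 3*sin(d) + 2)^2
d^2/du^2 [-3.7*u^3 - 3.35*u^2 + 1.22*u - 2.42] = -22.2*u - 6.7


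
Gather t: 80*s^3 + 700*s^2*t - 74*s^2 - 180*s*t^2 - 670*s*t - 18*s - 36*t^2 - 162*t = 80*s^3 - 74*s^2 - 18*s + t^2*(-180*s - 36) + t*(700*s^2 - 670*s - 162)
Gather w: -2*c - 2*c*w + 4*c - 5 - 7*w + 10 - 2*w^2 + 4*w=2*c - 2*w^2 + w*(-2*c - 3) + 5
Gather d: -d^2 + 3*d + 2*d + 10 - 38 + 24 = -d^2 + 5*d - 4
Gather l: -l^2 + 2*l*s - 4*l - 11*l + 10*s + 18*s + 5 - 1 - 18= -l^2 + l*(2*s - 15) + 28*s - 14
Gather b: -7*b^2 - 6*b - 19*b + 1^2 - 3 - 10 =-7*b^2 - 25*b - 12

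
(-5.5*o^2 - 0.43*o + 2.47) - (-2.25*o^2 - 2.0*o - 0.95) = -3.25*o^2 + 1.57*o + 3.42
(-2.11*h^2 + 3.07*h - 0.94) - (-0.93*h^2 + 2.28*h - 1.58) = -1.18*h^2 + 0.79*h + 0.64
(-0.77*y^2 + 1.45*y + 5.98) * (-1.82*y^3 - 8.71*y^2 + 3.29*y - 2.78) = 1.4014*y^5 + 4.0677*y^4 - 26.0464*y^3 - 45.1747*y^2 + 15.6432*y - 16.6244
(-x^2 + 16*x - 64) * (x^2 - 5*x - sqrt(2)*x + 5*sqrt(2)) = -x^4 + sqrt(2)*x^3 + 21*x^3 - 144*x^2 - 21*sqrt(2)*x^2 + 144*sqrt(2)*x + 320*x - 320*sqrt(2)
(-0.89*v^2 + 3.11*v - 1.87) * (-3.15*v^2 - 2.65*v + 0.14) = 2.8035*v^4 - 7.438*v^3 - 2.4756*v^2 + 5.3909*v - 0.2618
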